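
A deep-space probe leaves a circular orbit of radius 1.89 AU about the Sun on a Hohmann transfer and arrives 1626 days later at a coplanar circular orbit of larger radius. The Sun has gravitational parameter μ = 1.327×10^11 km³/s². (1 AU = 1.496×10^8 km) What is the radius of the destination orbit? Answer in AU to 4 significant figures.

r₂ = 6.701 AU

In km: r₁ = 1.89 × 1.496×10^8 = 2.82744×10^8 km.
Transfer time t = 1626 days = 1.404864×10^8 s, and t = π√(a_t³/μ).
So a_t = (μ t²/π²)^(1/3) = (1.327×10^11 × (1.404864×10^8)² / π²)^(1/3) = 6.4261×10^8 km.
Since a_t = (r₁ + r₂)/2, r₂ = 2a_t − r₁ = 2×6.4261×10^8 − 2.82744×10^8 = 1.002476×10^9 km.
In AU: r₂ = 1.002476×10^9 / 1.496×10^8 = 6.701 AU.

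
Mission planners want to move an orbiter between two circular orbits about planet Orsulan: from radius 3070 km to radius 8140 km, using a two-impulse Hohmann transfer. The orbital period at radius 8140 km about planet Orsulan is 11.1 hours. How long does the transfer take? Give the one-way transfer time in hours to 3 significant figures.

From Kepler's third law T² = 4π²r³/μ at r = 8140 km, T = 11.1 hours = 11.1 × 3600 s = 39960 s: μ = 4π²r³/T² = 13334.7 km³/s².
Semi-major axis of the transfer orbit: a_t = (3070 + 8140)/2 = 5605 km.
Transfer time t = π√(a_t³/μ) = π√((5605)³ / 13334.7) = 11420 s.
Converting: 11420 s ÷ 3600 s/hour = 3.17 hours.

t = 3.17 hours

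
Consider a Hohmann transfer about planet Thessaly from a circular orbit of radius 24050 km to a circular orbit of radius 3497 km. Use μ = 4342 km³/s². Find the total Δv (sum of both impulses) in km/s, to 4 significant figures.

Δv = 0.5689 km/s

The Hohmann ellipse has a_t = (r₁ + r₂)/2 = 13773.5 km.
Circular speed at r₁: v₁ = √(μ/r₁) = √(4342/24050) = 0.4249 km/s.
Transfer-orbit speed at r₁ (v² = μ(2/r − 1/a)): v_a = √[μ(2/r₁ − 1/a_t)] = 0.2141 km/s.
First burn Δv₁ = |v_a − v₁| = 0.2108 km/s.
Circular speed at r₂: v₂ = √(μ/r₂) = 1.1143 km/s.
Transfer-orbit speed at r₂: v_p = √[μ(2/r₂ − 1/a_t)] = 1.4724 km/s.
Second burn Δv₂ = |v₂ − v_p| = 0.3581 km/s.
Δv = Δv₁ + Δv₂ = 0.2108 + 0.3581 = 0.5689 km/s.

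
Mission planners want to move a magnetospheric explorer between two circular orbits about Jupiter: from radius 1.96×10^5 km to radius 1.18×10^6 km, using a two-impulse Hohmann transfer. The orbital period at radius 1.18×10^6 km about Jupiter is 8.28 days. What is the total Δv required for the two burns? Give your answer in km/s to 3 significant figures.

Δv = 12.7 km/s

From Kepler's third law T² = 4π²r³/μ at r = 1.18×10^6 km, T = 8.28 days = 8.28 × 86400 s = 7.15392×10^5 s: μ = 4π²r³/T² = 1.26741×10^8 km³/s².
The Hohmann ellipse has a_t = (r₁ + r₂)/2 = 6.880×10^5 km.
At r₁ the circular-orbit speed is v₁ = √(μ/r₁) = 25.4291 km/s.
On the transfer ellipse at r₁, vis-viva equation gives v_p = √[μ(2/r₁ − 1/a_t)] = 33.3026 km/s.
First burn Δv₁ = |v_p − v₁| = 7.8735 km/s.
At r₂, v₂ = √(μ/r₂) = 10.3638 km/s.
Transfer-orbit speed at r₂: v_a = √[μ(2/r₂ − 1/a_t)] = 5.53161 km/s.
Second burn Δv₂ = |v₂ − v_a| = 4.8322 km/s.
Total Δv = Δv₁ + Δv₂ = 12.71 km/s.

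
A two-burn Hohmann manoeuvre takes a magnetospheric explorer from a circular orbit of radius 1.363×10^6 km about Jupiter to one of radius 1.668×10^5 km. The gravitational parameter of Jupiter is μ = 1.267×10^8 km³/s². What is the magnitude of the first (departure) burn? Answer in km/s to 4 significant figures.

Δv₁ = 5.139 km/s

Transfer-ellipse semi-major axis a_t = (r₁ + r₂)/2 = (1.363×10^6 + 1.668×10^5)/2 = 7.649×10^5 km.
Circular speed at r = 1.363×10^6 km: v_c = √(μ/r) = 9.641 km/s.
Transfer-orbit speed at the same r (vis-viva, a = a_t): v_t = √[μ(2/r − 1/a_t)] = 4.502 km/s.
Δv₁ = |v_t − v_c| = |4.502 − 9.641| = 5.139 km/s.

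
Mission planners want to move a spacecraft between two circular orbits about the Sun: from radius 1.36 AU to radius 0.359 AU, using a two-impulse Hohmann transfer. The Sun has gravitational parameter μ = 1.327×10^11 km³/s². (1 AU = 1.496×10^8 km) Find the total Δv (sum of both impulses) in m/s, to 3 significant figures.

In km: r₁ = 1.36 × 1.496×10^8 = 2.03456×10^8 km; r₂ = 0.359 × 1.496×10^8 = 5.37064×10^7 km.
Transfer-ellipse semi-major axis a_t = (r₁ + r₂)/2 = (2.03456×10^8 + 5.37064×10^7)/2 = 1.285812×10^8 km.
Circular speed at r₁: v₁ = √(μ/r₁) = √(1.327×10^11/2.03456×10^8) = 25.53878 km/s.
On the transfer ellipse at r₁, v² = μ(2/r − 1/a) gives v_a = √[μ(2/r₁ − 1/a_t)] = 16.50534 km/s.
First burn Δv₁ = |v_a − v₁| = 9.033 km/s.
Circular speed at r₂: v₂ = √(μ/r₂) = 49.71 km/s.
Transfer-orbit speed at r₂: v_p = √[μ(2/r₂ − 1/a_t)] = 62.53 km/s.
Second burn Δv₂ = |v₂ − v_p| = 12.82 km/s.
Total Δv = Δv₁ + Δv₂ = 21.85 km/s.

Δv = 21900 m/s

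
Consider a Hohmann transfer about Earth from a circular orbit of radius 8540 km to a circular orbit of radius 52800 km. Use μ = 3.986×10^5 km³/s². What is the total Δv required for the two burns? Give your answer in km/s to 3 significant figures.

The Hohmann ellipse has a_t = (r₁ + r₂)/2 = 30670 km.
Circular speed at r₁: v₁ = √(μ/r₁) = √(3.986×10^5/8540) = 6.832 km/s.
On the transfer ellipse at r₁, v² = μ(2/r − 1/a) gives v_p = √[μ(2/r₁ − 1/a_t)] = 8.964 km/s.
First burn Δv₁ = |v_p − v₁| = 2.132 km/s.
At r₂, v₂ = √(μ/r₂) = 2.748 km/s.
Transfer-orbit speed at r₂: v_a = √[μ(2/r₂ − 1/a_t)] = 1.450 km/s.
Second burn Δv₂ = |v₂ − v_a| = 1.298 km/s.
Total Δv = Δv₁ + Δv₂ = 3.430 km/s.

Δv = 3.43 km/s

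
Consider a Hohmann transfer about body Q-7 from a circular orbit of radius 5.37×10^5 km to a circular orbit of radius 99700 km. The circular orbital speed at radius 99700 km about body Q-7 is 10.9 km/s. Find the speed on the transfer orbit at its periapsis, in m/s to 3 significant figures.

From the circular-orbit relation v² = μ/r at r = 99700 km: μ = v²r = (10.9)² × 99700 = 1.18454×10^7 km³/s².
The Hohmann ellipse has a_t = (r₁ + r₂)/2 = 3.1835×10^5 km.
At periapsis, r = 99700 km.
Applying v² = μ(2/r − 1/a_t): v = 14.16 km/s.

v = 14200 m/s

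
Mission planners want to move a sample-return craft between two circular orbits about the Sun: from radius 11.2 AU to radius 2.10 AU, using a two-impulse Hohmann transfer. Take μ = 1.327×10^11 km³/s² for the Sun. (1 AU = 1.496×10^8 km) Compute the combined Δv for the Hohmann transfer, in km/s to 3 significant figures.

In km: r₁ = 11.2 × 1.496×10^8 = 1.67552×10^9 km; r₂ = 2.10 × 1.496×10^8 = 3.1416×10^8 km.
Semi-major axis of the transfer orbit: a_t = (1.67552×10^9 + 3.1416×10^8)/2 = 9.9484×10^8 km.
Circular speed at r₁: v₁ = √(μ/r₁) = √(1.327×10^11/1.67552×10^9) = 8.899 km/s.
On the transfer ellipse at r₁, v² = μ(2/r − 1/a) gives v_a = √[μ(2/r₁ − 1/a_t)] = 5.001 km/s.
First burn Δv₁ = |v_a − v₁| = 3.898 km/s.
At r₂, v₂ = √(μ/r₂) = 20.55 km/s.
Transfer-orbit speed at r₂: v_p = √[μ(2/r₂ − 1/a_t)] = 26.67 km/s.
Second burn Δv₂ = |v₂ − v_p| = 6.120 km/s.
Total Δv = Δv₁ + Δv₂ = 10.02 km/s.

Δv = 10.0 km/s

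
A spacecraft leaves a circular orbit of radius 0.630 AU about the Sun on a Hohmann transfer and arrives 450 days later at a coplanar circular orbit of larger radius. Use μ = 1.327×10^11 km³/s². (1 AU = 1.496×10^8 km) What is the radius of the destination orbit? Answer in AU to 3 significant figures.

In km: r₁ = 0.630 × 1.496×10^8 = 9.4248×10^7 km.
Transfer time t = 450 days = 3.888×10^7 s, and t = π√(a_t³/μ).
So a_t = (μ t²/π²)^(1/3) = (1.327×10^11 × (3.888×10^7)² / π²)^(1/3) = 2.7290×10^8 km.
Since a_t = (r₁ + r₂)/2, r₂ = 2a_t − r₁ = 2×2.7290×10^8 − 9.4248×10^7 = 4.51552×10^8 km.
In AU: r₂ = 4.51552×10^8 / 1.496×10^8 = 3.02 AU.

r₂ = 3.02 AU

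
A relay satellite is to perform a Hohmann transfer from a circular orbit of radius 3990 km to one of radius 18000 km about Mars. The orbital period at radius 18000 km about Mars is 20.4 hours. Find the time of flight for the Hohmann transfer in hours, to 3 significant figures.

t = 4.87 hours

From Kepler's third law T² = 4π²r³/μ at r = 18000 km, T = 20.4 hours = 20.4 × 3600 s = 73440 s: μ = 4π²r³/T² = 42688.6 km³/s².
The Hohmann ellipse has a_t = (r₁ + r₂)/2 = 10995 km.
Half the transfer-orbit period gives t = π√(a_t³/μ) = 17530 s.
Converting: 17530 s ÷ 3600 s/hour = 4.87 hours.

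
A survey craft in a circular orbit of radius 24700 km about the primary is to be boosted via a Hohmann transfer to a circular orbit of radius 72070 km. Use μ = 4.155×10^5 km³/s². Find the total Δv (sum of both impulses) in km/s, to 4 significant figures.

Δv = 1.590 km/s

Semi-major axis of the transfer orbit: a_t = (24700 + 72070)/2 = 48385 km.
At r₁ the circular-orbit speed is v₁ = √(μ/r₁) = 4.1014 km/s.
Transfer-orbit speed at r₁ (vis-viva equation): v_p = √[μ(2/r₁ − 1/a_t)] = 5.0056 km/s.
First burn Δv₁ = |v_p − v₁| = 0.9042 km/s.
Circular speed at r₂: v₂ = √(μ/r₂) = 2.401089 km/s.
Transfer-orbit speed at r₂: v_a = √[μ(2/r₂ − 1/a_t)] = 1.715542 km/s.
Second burn Δv₂ = |v₂ − v_a| = 0.6855 km/s.
Δv = Δv₁ + Δv₂ = 0.9042 + 0.6855 = 1.590 km/s.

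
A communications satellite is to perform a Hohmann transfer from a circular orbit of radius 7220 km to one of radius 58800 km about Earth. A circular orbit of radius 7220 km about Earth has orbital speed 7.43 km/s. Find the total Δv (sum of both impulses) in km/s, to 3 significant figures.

From the circular-orbit relation v² = μ/r at r = 7220 km: μ = v²r = (7.43)² × 7220 = 3.98579×10^5 km³/s².
Semi-major axis of the transfer orbit: a_t = (7220 + 58800)/2 = 33010 km.
Circular speed at r₁: v₁ = √(μ/r₁) = √(3.98579×10^5/7220) = 7.430 km/s.
Transfer-orbit speed at r₁ (vis-viva equation): v_p = √[μ(2/r₁ − 1/a_t)] = 9.916 km/s.
First burn Δv₁ = |v_p − v₁| = 2.486 km/s.
Circular speed at r₂: v₂ = √(μ/r₂) = 2.604 km/s.
Transfer-orbit speed at r₂: v_a = √[μ(2/r₂ − 1/a_t)] = 1.218 km/s.
Second burn Δv₂ = |v₂ − v_a| = 1.386 km/s.
Total Δv = Δv₁ + Δv₂ = 3.872 km/s.

Δv = 3.87 km/s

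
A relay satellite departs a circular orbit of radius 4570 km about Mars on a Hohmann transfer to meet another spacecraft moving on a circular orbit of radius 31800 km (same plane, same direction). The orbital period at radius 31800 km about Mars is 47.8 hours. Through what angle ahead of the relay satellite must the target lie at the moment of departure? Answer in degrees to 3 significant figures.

From Kepler's third law T² = 4π²r³/μ at r = 31800 km, T = 47.8 hours = 47.8 × 3600 s = 1.7208×10^5 s: μ = 4π²r³/T² = 42872.6 km³/s².
The Hohmann ellipse has a_t = (r₁ + r₂)/2 = 18185 km.
Transfer time t = π√(a_t³/μ) = 37207.4 s.
The target's mean motion on its circular orbit is ω₂ = √(μ/r₂³) = 3.65132×10^-5 rad/s.
Angle swept by the target during transfer: ω₂·t = 1.3586 rad = 77.84°.
The relay satellite traverses 180° on the transfer ellipse, so the target must lead by 180° − 77.84° = 102°.

φ = 102°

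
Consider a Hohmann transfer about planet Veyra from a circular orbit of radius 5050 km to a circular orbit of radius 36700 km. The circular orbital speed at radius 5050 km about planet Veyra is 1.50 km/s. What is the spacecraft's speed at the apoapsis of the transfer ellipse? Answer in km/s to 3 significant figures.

v = 0.274 km/s

From the circular-orbit relation v² = μ/r at r = 5050 km: μ = v²r = (1.50)² × 5050 = 11362.5 km³/s².
Transfer-ellipse semi-major axis a_t = (r₁ + r₂)/2 = (5050 + 36700)/2 = 20875 km.
The apoapsis of the transfer ellipse is at r = 36700 km.
Vis-viva: v = √[μ(2/r − 1/a_t)] = √[11362.5 × (2/36700 − 1/20875)] = 0.2737 km/s.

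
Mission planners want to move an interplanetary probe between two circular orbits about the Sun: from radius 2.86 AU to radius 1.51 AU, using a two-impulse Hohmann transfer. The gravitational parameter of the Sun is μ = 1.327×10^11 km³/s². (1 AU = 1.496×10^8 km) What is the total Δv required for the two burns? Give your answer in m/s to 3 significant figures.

Δv = 6460 m/s

In km: r₁ = 2.86 × 1.496×10^8 = 4.27856×10^8 km; r₂ = 1.51 × 1.496×10^8 = 2.25896×10^8 km.
The Hohmann ellipse has a_t = (r₁ + r₂)/2 = 3.26876×10^8 km.
At r₁ the circular-orbit speed is v₁ = √(μ/r₁) = 17.611 km/s.
On the transfer ellipse at r₁, vis-viva equation gives v_a = √[μ(2/r₁ − 1/a_t)] = 14.640 km/s.
First burn Δv₁ = |v_a − v₁| = 2.971 km/s.
At r₂, v₂ = √(μ/r₂) = 24.237 km/s.
Transfer-orbit speed at r₂: v_p = √[μ(2/r₂ − 1/a_t)] = 27.729 km/s.
Second burn Δv₂ = |v₂ − v_p| = 3.492 km/s.
Total Δv = Δv₁ + Δv₂ = 6.463 km/s.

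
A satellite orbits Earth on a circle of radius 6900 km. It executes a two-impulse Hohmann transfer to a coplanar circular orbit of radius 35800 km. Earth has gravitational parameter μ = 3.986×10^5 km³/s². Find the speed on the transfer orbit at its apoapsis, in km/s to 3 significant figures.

Semi-major axis of the transfer orbit: a_t = (6900 + 35800)/2 = 21350 km.
The apoapsis of the transfer ellipse is at r = 35800 km.
Applying v² = μ(2/r − 1/a_t): v = 1.897 km/s.

v = 1.90 km/s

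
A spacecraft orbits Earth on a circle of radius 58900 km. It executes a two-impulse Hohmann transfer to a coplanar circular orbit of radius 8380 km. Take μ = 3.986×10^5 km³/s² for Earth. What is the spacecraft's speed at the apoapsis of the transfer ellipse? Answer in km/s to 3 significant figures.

Semi-major axis of the transfer orbit: a_t = (58900 + 8380)/2 = 33640 km.
At apoapsis, r = 58900 km.
From the vis-viva equation, v = √[μ(2/r − 1/a_t)] = 1.298 km/s.

v = 1.30 km/s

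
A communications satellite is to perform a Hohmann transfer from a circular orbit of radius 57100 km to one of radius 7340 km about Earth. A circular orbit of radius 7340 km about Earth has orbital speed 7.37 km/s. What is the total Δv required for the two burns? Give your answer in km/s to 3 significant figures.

From the circular-orbit relation v² = μ/r at r = 7340 km: μ = v²r = (7.37)² × 7340 = 3.98686×10^5 km³/s².
Semi-major axis of the transfer orbit: a_t = (57100 + 7340)/2 = 32220 km.
At r₁ the circular-orbit speed is v₁ = √(μ/r₁) = 2.642 km/s.
Transfer-orbit speed at r₁ (v² = μ(2/r − 1/a)): v_a = √[μ(2/r₁ − 1/a_t)] = 1.261 km/s.
First burn Δv₁ = |v_a − v₁| = 1.381 km/s.
At r₂, v₂ = √(μ/r₂) = 7.370 km/s.
Transfer-orbit speed at r₂: v_p = √[μ(2/r₂ − 1/a_t)] = 9.811 km/s.
Second burn Δv₂ = |v₂ − v_p| = 2.441 km/s.
Total Δv = Δv₁ + Δv₂ = 3.822 km/s.

Δv = 3.82 km/s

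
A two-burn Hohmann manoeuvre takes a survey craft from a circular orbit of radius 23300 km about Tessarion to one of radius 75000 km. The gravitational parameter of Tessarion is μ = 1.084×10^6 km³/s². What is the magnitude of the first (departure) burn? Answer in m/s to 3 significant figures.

Δv₁ = 1600 m/s

Transfer-ellipse semi-major axis a_t = (r₁ + r₂)/2 = (23300 + 75000)/2 = 49150 km.
Circular speed at r = 23300 km: v_c = √(μ/r) = 6.821 km/s.
Transfer-orbit speed at the same r (vis-viva, a = a_t): v_t = √[μ(2/r − 1/a_t)] = 8.426 km/s.
Δv₁ = |v_t − v_c| = |8.426 − 6.821| = 1.605 km/s.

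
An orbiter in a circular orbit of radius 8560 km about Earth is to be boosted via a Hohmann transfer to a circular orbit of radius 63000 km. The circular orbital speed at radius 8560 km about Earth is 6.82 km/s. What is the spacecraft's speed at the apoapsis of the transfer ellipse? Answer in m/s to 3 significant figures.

From the circular-orbit relation v² = μ/r at r = 8560 km: μ = v²r = (6.82)² × 8560 = 3.98146×10^5 km³/s².
The Hohmann ellipse has a_t = (r₁ + r₂)/2 = 35780 km.
The apoapsis of the transfer ellipse is at r = 63000 km.
Applying v² = μ(2/r − 1/a_t): v = 1.230 km/s.

v = 1230 m/s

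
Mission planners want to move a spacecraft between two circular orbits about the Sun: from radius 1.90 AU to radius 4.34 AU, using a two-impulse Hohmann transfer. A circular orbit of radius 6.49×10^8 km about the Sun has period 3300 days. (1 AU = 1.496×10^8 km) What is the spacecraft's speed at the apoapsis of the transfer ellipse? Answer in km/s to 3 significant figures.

From Kepler's third law T² = 4π²r³/μ at r = 6.49×10^8 km, T = 3300 days = 3300 × 86400 s = 2.8512×10^8 s: μ = 4π²r³/T² = 1.32751×10^11 km³/s².
In km: r₁ = 1.90 × 1.496×10^8 = 2.8424×10^8 km; r₂ = 4.34 × 1.496×10^8 = 6.49264×10^8 km.
Semi-major axis of the transfer orbit: a_t = (2.8424×10^8 + 6.49264×10^8)/2 = 4.66752×10^8 km.
At apoapsis, r = 6.49264×10^8 km.
From the vis-viva equation, v = √[μ(2/r − 1/a_t)] = 11.16 km/s.

v = 11.2 km/s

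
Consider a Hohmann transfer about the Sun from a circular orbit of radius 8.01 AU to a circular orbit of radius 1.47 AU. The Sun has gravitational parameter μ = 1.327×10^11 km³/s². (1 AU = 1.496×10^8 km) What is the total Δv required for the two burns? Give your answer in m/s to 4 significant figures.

Δv = 12030 m/s

In km: r₁ = 8.01 × 1.496×10^8 = 1.198296×10^9 km; r₂ = 1.47 × 1.496×10^8 = 2.19912×10^8 km.
The Hohmann ellipse has a_t = (r₁ + r₂)/2 = 7.09104×10^8 km.
Circular speed at r₁: v₁ = √(μ/r₁) = √(1.327×10^11/1.198296×10^9) = 10.523 km/s.
Transfer-orbit speed at r₁ (vis-viva): v_a = √[μ(2/r₁ − 1/a_t)] = 5.8603 km/s.
First burn Δv₁ = |v_a − v₁| = 4.663 km/s.
Circular speed at r₂: v₂ = √(μ/r₂) = 24.565 km/s.
Transfer-orbit speed at r₂: v_p = √[μ(2/r₂ − 1/a_t)] = 31.933 km/s.
Second burn Δv₂ = |v₂ − v_p| = 7.368 km/s.
Total Δv = Δv₁ + Δv₂ = 12.03 km/s.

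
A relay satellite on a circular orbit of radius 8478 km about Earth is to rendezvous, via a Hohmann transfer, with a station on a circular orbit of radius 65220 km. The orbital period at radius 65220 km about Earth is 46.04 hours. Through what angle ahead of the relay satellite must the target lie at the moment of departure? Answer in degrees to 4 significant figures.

φ = 103.6°

From Kepler's third law T² = 4π²r³/μ at r = 65220 km, T = 46.04 hours = 46.04 × 3600 s = 1.65744×10^5 s: μ = 4π²r³/T² = 3.98682×10^5 km³/s².
The Hohmann ellipse has a_t = (r₁ + r₂)/2 = 36849 km.
The half-period of the transfer ellipse is t = π√(a_t³/μ) = 35195 s.
The target's mean motion on its circular orbit is ω₂ = √(μ/r₂³) = 3.7909×10^-5 rad/s.
Angle swept by the target during transfer: ω₂·t = 1.3342 rad = 76.44°.
The relay satellite traverses 180° on the transfer ellipse, so the target must lead by 180° − 76.44° = 103.6°.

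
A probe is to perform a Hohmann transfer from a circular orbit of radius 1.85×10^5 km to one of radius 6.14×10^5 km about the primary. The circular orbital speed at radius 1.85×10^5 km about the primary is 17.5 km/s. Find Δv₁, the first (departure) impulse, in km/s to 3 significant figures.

Δv₁ = 4.20 km/s

From the circular-orbit relation v² = μ/r at r = 1.85×10^5 km: μ = v²r = (17.5)² × 1.85×10^5 = 5.66562×10^7 km³/s².
The Hohmann ellipse has a_t = (r₁ + r₂)/2 = 3.995×10^5 km.
Circular speed at r = 1.850×10^5 km: v_c = √(μ/r) = 17.500 km/s.
Transfer-orbit speed at the same r (vis-viva, a = a_t): v_t = √[μ(2/r − 1/a_t)] = 21.695 km/s.
Δv₁ = |v_t − v_c| = |21.695 − 17.500| = 4.195 km/s.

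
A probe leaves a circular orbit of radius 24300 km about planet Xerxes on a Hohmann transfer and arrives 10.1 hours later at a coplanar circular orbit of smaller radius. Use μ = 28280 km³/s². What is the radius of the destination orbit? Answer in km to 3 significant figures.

r₂ = 6880 km

Transfer time t = 10.1 hours = 36360 s, and t = π√(a_t³/μ).
So a_t = (μ t²/π²)^(1/3) = (28280 × (36360)² / π²)^(1/3) = 15589 km.
Since a_t = (r₁ + r₂)/2, r₂ = 2a_t − r₁ = 2×15589 − 24300 = 6878 km.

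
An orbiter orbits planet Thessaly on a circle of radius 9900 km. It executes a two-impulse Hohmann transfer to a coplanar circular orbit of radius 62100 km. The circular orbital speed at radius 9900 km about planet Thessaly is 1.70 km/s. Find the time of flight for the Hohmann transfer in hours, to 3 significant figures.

From the circular-orbit relation v² = μ/r at r = 9900 km: μ = v²r = (1.70)² × 9900 = 28611.0 km³/s².
Transfer-ellipse semi-major axis a_t = (r₁ + r₂)/2 = (9900 + 62100)/2 = 36000 km.
By Kepler's third law the transfer-orbit period is T = 2π√(a_t³/μ), so t = T/2 = 1.2686×10^5 s.
Converting: 1.2686×10^5 s ÷ 3600 s/hour = 35.2 hours.

t = 35.2 hours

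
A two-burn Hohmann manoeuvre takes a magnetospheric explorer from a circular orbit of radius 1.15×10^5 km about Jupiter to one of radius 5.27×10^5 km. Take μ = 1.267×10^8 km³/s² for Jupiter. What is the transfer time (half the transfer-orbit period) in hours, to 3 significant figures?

t = 14.1 hours

The Hohmann ellipse has a_t = (r₁ + r₂)/2 = 3.210×10^5 km.
Half the transfer-orbit period gives t = π√(a_t³/μ) = 50760 s.
Converting: 50760 s ÷ 3600 s/hour = 14.1 hours.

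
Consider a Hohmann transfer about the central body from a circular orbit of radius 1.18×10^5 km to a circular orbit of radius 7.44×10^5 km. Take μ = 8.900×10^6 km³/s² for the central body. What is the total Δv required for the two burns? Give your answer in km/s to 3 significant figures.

Semi-major axis of the transfer orbit: a_t = (1.180×10^5 + 7.440×10^5)/2 = 4.310×10^5 km.
At r₁ the circular-orbit speed is v₁ = √(μ/r₁) = 8.68468 km/s.
Transfer-orbit speed at r₁ (vis-viva): v_p = √[μ(2/r₁ − 1/a_t)] = 11.4104 km/s.
First burn Δv₁ = |v_p − v₁| = 2.726 km/s.
Circular speed at r₂: v₂ = √(μ/r₂) = 3.459 km/s.
Transfer-orbit speed at r₂: v_a = √[μ(2/r₂ − 1/a_t)] = 1.810 km/s.
Second burn Δv₂ = |v₂ − v_a| = 1.649 km/s.
Δv = Δv₁ + Δv₂ = 2.726 + 1.649 = 4.375 km/s.

Δv = 4.37 km/s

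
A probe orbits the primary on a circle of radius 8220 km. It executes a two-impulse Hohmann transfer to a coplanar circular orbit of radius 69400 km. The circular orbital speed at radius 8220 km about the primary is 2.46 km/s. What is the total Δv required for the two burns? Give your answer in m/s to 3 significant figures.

Δv = 1290 m/s

From the circular-orbit relation v² = μ/r at r = 8220 km: μ = v²r = (2.46)² × 8220 = 49744.2 km³/s².
Semi-major axis of the transfer orbit: a_t = (8220 + 69400)/2 = 38810 km.
Circular speed at r₁: v₁ = √(μ/r₁) = √(49744.2/8220) = 2.4600 km/s.
Transfer-orbit speed at r₁ (v² = μ(2/r − 1/a)): v_p = √[μ(2/r₁ − 1/a_t)] = 3.2896 km/s.
First burn Δv₁ = |v_p − v₁| = 0.8296 km/s.
At r₂, v₂ = √(μ/r₂) = 0.8466 km/s.
Transfer-orbit speed at r₂: v_a = √[μ(2/r₂ − 1/a_t)] = 0.3896 km/s.
Second burn Δv₂ = |v₂ − v_a| = 0.4570 km/s.
Total Δv = Δv₁ + Δv₂ = 1.287 km/s.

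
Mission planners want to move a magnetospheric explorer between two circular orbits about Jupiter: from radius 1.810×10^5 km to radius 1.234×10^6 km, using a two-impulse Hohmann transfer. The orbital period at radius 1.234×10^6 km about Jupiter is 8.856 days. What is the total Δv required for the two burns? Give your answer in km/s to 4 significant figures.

From Kepler's third law T² = 4π²r³/μ at r = 1.234×10^6 km, T = 8.856 days = 8.856 × 86400 s = 7.651584×10^5 s: μ = 4π²r³/T² = 1.26708×10^8 km³/s².
Semi-major axis of the transfer orbit: a_t = (1.810×10^5 + 1.234×10^6)/2 = 7.075×10^5 km.
At r₁ the circular-orbit speed is v₁ = √(μ/r₁) = 26.4583 km/s.
On the transfer ellipse at r₁, vis-viva gives v_p = √[μ(2/r₁ − 1/a_t)] = 34.9427 km/s.
First burn Δv₁ = |v_p − v₁| = 8.484 km/s.
At r₂, v₂ = √(μ/r₂) = 10.133 km/s.
Transfer-orbit speed at r₂: v_a = √[μ(2/r₂ − 1/a_t)] = 5.1253 km/s.
Second burn Δv₂ = |v₂ − v_a| = 5.008 km/s.
Total Δv = Δv₁ + Δv₂ = 13.49 km/s.

Δv = 13.49 km/s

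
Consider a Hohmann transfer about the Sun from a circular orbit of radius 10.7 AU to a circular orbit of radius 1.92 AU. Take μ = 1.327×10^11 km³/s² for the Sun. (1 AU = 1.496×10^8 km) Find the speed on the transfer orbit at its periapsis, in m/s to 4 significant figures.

In km: r₁ = 10.7 × 1.496×10^8 = 1.60072×10^9 km; r₂ = 1.92 × 1.496×10^8 = 2.87232×10^8 km.
The Hohmann ellipse has a_t = (r₁ + r₂)/2 = 9.43976×10^8 km.
The periapsis of the transfer ellipse is at r = 2.87232×10^8 km.
Applying v² = μ(2/r − 1/a_t): v = 27.99 km/s.

v = 27990 m/s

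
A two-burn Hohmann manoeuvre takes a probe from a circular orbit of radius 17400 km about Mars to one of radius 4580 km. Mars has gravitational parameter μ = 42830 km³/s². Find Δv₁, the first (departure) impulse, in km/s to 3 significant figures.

Δv₁ = 0.556 km/s

Transfer-ellipse semi-major axis a_t = (r₁ + r₂)/2 = (17400 + 4580)/2 = 10990 km.
Circular speed at r = 17400 km: v_c = √(μ/r) = 1.5689 km/s.
Vis-viva on the transfer ellipse at r = 17400 km gives v_t = √[μ(2/r − 1/a_t)] = 1.0128 km/s.
Δv₁ = |v_t − v_c| = |1.0128 − 1.5689| = 0.5561 km/s.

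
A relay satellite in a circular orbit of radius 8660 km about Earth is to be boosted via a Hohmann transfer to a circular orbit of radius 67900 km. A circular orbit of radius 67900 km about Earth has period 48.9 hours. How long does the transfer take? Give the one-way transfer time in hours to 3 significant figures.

From Kepler's third law T² = 4π²r³/μ at r = 67900 km, T = 48.9 hours = 48.9 × 3600 s = 1.7604×10^5 s: μ = 4π²r³/T² = 3.98792×10^5 km³/s².
Semi-major axis of the transfer orbit: a_t = (8660 + 67900)/2 = 38280 km.
Transfer time t = π√(a_t³/μ) = π√((38280)³ / 3.98792×10^5) = 37259 s.
Converting: 37259 s ÷ 3600 s/hour = 10.3 hours.

t = 10.3 hours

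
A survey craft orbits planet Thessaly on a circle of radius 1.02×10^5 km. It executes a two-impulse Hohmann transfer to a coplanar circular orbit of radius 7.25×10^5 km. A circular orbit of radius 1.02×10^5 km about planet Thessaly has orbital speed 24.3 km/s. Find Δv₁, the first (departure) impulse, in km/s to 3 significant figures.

From the circular-orbit relation v² = μ/r at r = 1.02×10^5 km: μ = v²r = (24.3)² × 1.02×10^5 = 6.02300×10^7 km³/s².
The Hohmann ellipse has a_t = (r₁ + r₂)/2 = 4.135×10^5 km.
On the circular orbit at r = 1.020×10^5 km, v_c = √(μ/r) = 24.300 km/s.
Transfer-orbit speed at the same r (vis-viva, a = a_t): v_t = √[μ(2/r − 1/a_t)] = 32.176 km/s.
Δv₁ = |v_t − v_c| = |32.176 − 24.300| = 7.876 km/s.

Δv₁ = 7.88 km/s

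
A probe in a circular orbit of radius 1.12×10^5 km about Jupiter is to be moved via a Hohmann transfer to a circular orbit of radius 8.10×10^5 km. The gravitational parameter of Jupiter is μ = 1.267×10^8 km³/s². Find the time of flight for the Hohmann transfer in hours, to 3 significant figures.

t = 24.3 hours

Semi-major axis of the transfer orbit: a_t = (1.120×10^5 + 8.100×10^5)/2 = 4.610×10^5 km.
By Kepler's third law the transfer-orbit period is T = 2π√(a_t³/μ), so t = T/2 = 87360 s.
Converting: 87360 s ÷ 3600 s/hour = 24.3 hours.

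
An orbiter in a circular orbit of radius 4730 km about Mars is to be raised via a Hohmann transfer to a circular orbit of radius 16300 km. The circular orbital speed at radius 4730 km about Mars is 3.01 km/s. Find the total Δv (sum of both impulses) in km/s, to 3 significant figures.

Δv = 1.27 km/s

From the circular-orbit relation v² = μ/r at r = 4730 km: μ = v²r = (3.01)² × 4730 = 42854.3 km³/s².
The Hohmann ellipse has a_t = (r₁ + r₂)/2 = 10515 km.
Circular speed at r₁: v₁ = √(μ/r₁) = √(42854.3/4730) = 3.01000 km/s.
Transfer-orbit speed at r₁ (v² = μ(2/r − 1/a)): v_p = √[μ(2/r₁ − 1/a_t)] = 3.74762 km/s.
First burn Δv₁ = |v_p − v₁| = 0.73762 km/s.
Circular speed at r₂: v₂ = √(μ/r₂) = 1.62145 km/s.
Transfer-orbit speed at r₂: v_a = √[μ(2/r₂ − 1/a_t)] = 1.08750 km/s.
Second burn Δv₂ = |v₂ − v_a| = 0.53395 km/s.
Total Δv = Δv₁ + Δv₂ = 1.272 km/s.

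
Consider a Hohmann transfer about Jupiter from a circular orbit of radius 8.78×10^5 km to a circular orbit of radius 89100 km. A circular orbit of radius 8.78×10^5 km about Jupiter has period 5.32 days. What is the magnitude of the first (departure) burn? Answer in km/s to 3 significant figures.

Δv₁ = 6.85 km/s

From Kepler's third law T² = 4π²r³/μ at r = 8.78×10^5 km, T = 5.32 days = 5.32 × 86400 s = 4.59648×10^5 s: μ = 4π²r³/T² = 1.26471×10^8 km³/s².
Semi-major axis of the transfer orbit: a_t = (8.780×10^5 + 89100)/2 = 4.8355×10^5 km.
On the circular orbit at r = 8.780×10^5 km, v_c = √(μ/r) = 12.002 km/s.
Vis-viva on the transfer ellipse at r = 8.780×10^5 km gives v_t = √[μ(2/r − 1/a_t)] = 5.1519 km/s.
Δv₁ = |v_t − v_c| = |5.1519 − 12.002| = 6.850 km/s.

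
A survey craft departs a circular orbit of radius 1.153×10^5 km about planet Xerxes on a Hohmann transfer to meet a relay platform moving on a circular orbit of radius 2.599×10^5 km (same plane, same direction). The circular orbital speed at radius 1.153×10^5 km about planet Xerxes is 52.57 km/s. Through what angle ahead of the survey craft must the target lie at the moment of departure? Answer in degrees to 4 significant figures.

φ = 69.61°

From the circular-orbit relation v² = μ/r at r = 1.153×10^5 km: μ = v²r = (52.57)² × 1.153×10^5 = 3.18644×10^8 km³/s².
The Hohmann ellipse has a_t = (r₁ + r₂)/2 = 1.876×10^5 km.
The half-period of the transfer ellipse is t = π√(a_t³/μ) = 14300.3 s.
The target's mean motion on its circular orbit is ω₂ = √(μ/r₂³) = 1.34723×10^-4 rad/s.
Angle swept by the target during transfer: ω₂·t = 1.9266 rad = 110.39°.
Arrival is 180° from departure on the ellipse, so φ = 180° − 110.39° = 69.61°.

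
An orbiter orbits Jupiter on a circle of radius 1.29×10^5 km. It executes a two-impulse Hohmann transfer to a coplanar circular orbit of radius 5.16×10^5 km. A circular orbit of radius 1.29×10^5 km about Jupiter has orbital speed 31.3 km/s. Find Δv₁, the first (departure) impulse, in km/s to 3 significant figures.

From the circular-orbit relation v² = μ/r at r = 1.29×10^5 km: μ = v²r = (31.3)² × 1.29×10^5 = 1.26380×10^8 km³/s².
Transfer-ellipse semi-major axis a_t = (r₁ + r₂)/2 = (1.290×10^5 + 5.160×10^5)/2 = 3.225×10^5 km.
Circular speed at r = 1.290×10^5 km: v_c = √(μ/r) = 31.300 km/s.
Transfer-orbit speed at the same r (vis-viva, a = a_t): v_t = √[μ(2/r − 1/a_t)] = 39.592 km/s.
Δv₁ = |v_t − v_c| = |39.592 − 31.300| = 8.292 km/s.

Δv₁ = 8.29 km/s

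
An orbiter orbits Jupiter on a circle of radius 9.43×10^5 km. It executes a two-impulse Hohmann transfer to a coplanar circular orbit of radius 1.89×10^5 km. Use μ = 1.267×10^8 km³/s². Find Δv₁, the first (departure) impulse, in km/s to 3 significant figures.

Δv₁ = 4.89 km/s

The Hohmann ellipse has a_t = (r₁ + r₂)/2 = 5.660×10^5 km.
On the circular orbit at r = 9.430×10^5 km, v_c = √(μ/r) = 11.591 km/s.
Vis-viva on the transfer ellipse at r = 9.430×10^5 km gives v_t = √[μ(2/r − 1/a_t)] = 6.6982 km/s.
Δv₁ = |v_t − v_c| = |6.6982 − 11.591| = 4.893 km/s.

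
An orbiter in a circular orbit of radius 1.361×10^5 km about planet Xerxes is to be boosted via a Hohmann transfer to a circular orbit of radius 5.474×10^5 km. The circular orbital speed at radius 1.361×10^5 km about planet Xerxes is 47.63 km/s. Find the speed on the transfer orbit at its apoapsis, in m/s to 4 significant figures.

From the circular-orbit relation v² = μ/r at r = 1.361×10^5 km: μ = v²r = (47.63)² × 1.361×10^5 = 3.08759×10^8 km³/s².
The Hohmann ellipse has a_t = (r₁ + r₂)/2 = 3.4175×10^5 km.
At apoapsis, r = 5.474×10^5 km.
From the vis-viva equation, v = √[μ(2/r − 1/a_t)] = 14.99 km/s.

v = 14990 m/s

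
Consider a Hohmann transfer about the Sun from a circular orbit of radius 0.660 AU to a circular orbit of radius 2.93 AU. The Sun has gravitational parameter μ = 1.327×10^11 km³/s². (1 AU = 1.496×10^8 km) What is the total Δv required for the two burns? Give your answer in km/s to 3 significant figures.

Δv = 17.0 km/s

In km: r₁ = 0.660 × 1.496×10^8 = 9.8736×10^7 km; r₂ = 2.93 × 1.496×10^8 = 4.38328×10^8 km.
Transfer-ellipse semi-major axis a_t = (r₁ + r₂)/2 = (9.8736×10^7 + 4.38328×10^8)/2 = 2.68532×10^8 km.
Circular speed at r₁: v₁ = √(μ/r₁) = √(1.327×10^11/9.8736×10^7) = 36.66 km/s.
On the transfer ellipse at r₁, vis-viva gives v_p = √[μ(2/r₁ − 1/a_t)] = 46.84 km/s.
First burn Δv₁ = |v_p − v₁| = 10.18 km/s.
Circular speed at r₂: v₂ = √(μ/r₂) = 17.3995 km/s.
Transfer-orbit speed at r₂: v_a = √[μ(2/r₂ − 1/a_t)] = 10.5506 km/s.
Second burn Δv₂ = |v₂ − v_a| = 6.849 km/s.
Total Δv = Δv₁ + Δv₂ = 17.03 km/s.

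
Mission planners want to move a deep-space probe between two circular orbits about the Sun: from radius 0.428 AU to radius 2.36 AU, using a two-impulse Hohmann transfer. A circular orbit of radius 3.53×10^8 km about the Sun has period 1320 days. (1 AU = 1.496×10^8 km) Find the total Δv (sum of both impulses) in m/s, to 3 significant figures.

From Kepler's third law T² = 4π²r³/μ at r = 3.53×10^8 km, T = 1320 days = 1320 × 86400 s = 1.14048×10^8 s: μ = 4π²r³/T² = 1.33508×10^11 km³/s².
In km: r₁ = 0.428 × 1.496×10^8 = 6.40288×10^7 km; r₂ = 2.36 × 1.496×10^8 = 3.53056×10^8 km.
The Hohmann ellipse has a_t = (r₁ + r₂)/2 = 2.085424×10^8 km.
Circular speed at r₁: v₁ = √(μ/r₁) = √(1.33508×10^11/6.40288×10^7) = 45.66 km/s.
On the transfer ellipse at r₁, vis-viva equation gives v_p = √[μ(2/r₁ − 1/a_t)] = 59.41 km/s.
First burn Δv₁ = |v_p − v₁| = 13.75 km/s.
At r₂, v₂ = √(μ/r₂) = 19.446 km/s.
Transfer-orbit speed at r₂: v_a = √[μ(2/r₂ − 1/a_t)] = 10.775 km/s.
Second burn Δv₂ = |v₂ − v_a| = 8.671 km/s.
Total Δv = Δv₁ + Δv₂ = 22.42 km/s.

Δv = 22400 m/s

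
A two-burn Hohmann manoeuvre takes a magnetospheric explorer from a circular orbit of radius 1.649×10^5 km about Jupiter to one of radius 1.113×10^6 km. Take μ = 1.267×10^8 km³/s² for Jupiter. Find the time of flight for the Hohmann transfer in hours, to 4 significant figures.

Transfer-ellipse semi-major axis a_t = (r₁ + r₂)/2 = (1.649×10^5 + 1.113×10^6)/2 = 6.3895×10^5 km.
Transfer time t = π√(a_t³/μ) = π√((6.3895×10^5)³ / 1.267×10^8) = 1.4255×10^5 s.
Converting: 1.4255×10^5 s ÷ 3600 s/hour = 39.60 hours.

t = 39.60 hours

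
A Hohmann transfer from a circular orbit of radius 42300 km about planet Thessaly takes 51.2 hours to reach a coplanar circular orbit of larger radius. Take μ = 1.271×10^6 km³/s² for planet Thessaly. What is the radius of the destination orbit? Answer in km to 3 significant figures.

Transfer time t = 51.2 hours = 1.8432×10^5 s, and t = π√(a_t³/μ).
So a_t = (μ t²/π²)^(1/3) = (1.271×10^6 × (1.8432×10^5)² / π²)^(1/3) = 1.6355×10^5 km.
Since a_t = (r₁ + r₂)/2, r₂ = 2a_t − r₁ = 2×1.6355×10^5 − 42300 = 2.848×10^5 km.

r₂ = 2.85×10^5 km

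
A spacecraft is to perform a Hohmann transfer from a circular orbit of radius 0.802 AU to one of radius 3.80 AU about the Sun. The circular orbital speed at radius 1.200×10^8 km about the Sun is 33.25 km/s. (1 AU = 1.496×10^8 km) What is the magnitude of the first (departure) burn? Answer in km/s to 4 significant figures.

From the circular-orbit relation v² = μ/r at r = 1.200×10^8 km: μ = v²r = (33.25)² × 1.200×10^8 = 1.32668×10^11 km³/s².
In km: r₁ = 0.802 × 1.496×10^8 = 1.199792×10^8 km; r₂ = 3.80 × 1.496×10^8 = 5.6848×10^8 km.
Transfer-ellipse semi-major axis a_t = (r₁ + r₂)/2 = (1.199792×10^8 + 5.6848×10^8)/2 = 3.442296×10^8 km.
On the circular orbit at r = 1.199792×10^8 km, v_c = √(μ/r) = 33.25 km/s.
Transfer-orbit speed at the same r (vis-viva, a = a_t): v_t = √[μ(2/r − 1/a_t)] = 42.73 km/s.
Δv₁ = |v_t − v_c| = |42.73 − 33.25| = 9.480 km/s.

Δv₁ = 9.480 km/s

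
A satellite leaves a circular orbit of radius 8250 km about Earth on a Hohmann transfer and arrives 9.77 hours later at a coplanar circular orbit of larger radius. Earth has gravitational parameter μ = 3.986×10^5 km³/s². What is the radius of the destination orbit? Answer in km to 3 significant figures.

Transfer time t = 9.77 hours = 35172 s, and t = π√(a_t³/μ).
So a_t = (μ t²/π²)^(1/3) = (3.986×10^5 × (35172)² / π²)^(1/3) = 36831 km.
Since a_t = (r₁ + r₂)/2, r₂ = 2a_t − r₁ = 2×36831 − 8250 = 65412 km.

r₂ = 65400 km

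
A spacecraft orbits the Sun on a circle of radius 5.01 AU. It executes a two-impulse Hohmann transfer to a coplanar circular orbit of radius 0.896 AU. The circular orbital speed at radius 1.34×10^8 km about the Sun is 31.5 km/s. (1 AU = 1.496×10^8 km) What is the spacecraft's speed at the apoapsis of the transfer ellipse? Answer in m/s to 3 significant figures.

v = 7340 m/s

From the circular-orbit relation v² = μ/r at r = 1.34×10^8 km: μ = v²r = (31.5)² × 1.34×10^8 = 1.32962×10^11 km³/s².
In km: r₁ = 5.01 × 1.496×10^8 = 7.49496×10^8 km; r₂ = 0.896 × 1.496×10^8 = 1.340416×10^8 km.
The Hohmann ellipse has a_t = (r₁ + r₂)/2 = 4.417688×10^8 km.
The apoapsis of the transfer ellipse is at r = 7.49496×10^8 km.
Applying v² = μ(2/r − 1/a_t): v = 7.337 km/s.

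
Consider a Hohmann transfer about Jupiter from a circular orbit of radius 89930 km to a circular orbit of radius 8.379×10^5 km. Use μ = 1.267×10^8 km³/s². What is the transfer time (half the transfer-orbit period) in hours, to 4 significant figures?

Semi-major axis of the transfer orbit: a_t = (89930 + 8.379×10^5)/2 = 4.63915×10^5 km.
Half the transfer-orbit period gives t = π√(a_t³/μ) = 88190 s.
Converting: 88190 s ÷ 3600 s/hour = 24.50 hours.

t = 24.50 hours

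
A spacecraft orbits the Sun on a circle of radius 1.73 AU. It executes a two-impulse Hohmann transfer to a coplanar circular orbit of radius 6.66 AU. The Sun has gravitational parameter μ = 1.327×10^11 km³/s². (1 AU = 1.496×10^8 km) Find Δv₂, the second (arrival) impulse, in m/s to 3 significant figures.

Δv₂ = 4130 m/s

In km: r₁ = 1.73 × 1.496×10^8 = 2.58808×10^8 km; r₂ = 6.66 × 1.496×10^8 = 9.96336×10^8 km.
The Hohmann ellipse has a_t = (r₁ + r₂)/2 = 6.27572×10^8 km.
Circular speed at r = 9.96336×10^8 km: v_c = √(μ/r) = 11.54 km/s.
Vis-viva on the transfer ellipse at r = 9.96336×10^8 km gives v_t = √[μ(2/r − 1/a_t)] = 7.411 km/s.
Δv₂ = |v_t − v_c| = |7.411 − 11.54| = 4.129 km/s.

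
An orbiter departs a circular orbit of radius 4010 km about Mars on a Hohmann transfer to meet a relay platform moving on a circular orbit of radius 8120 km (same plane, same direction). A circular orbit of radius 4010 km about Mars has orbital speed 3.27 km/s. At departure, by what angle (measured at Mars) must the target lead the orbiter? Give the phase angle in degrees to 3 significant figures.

From the circular-orbit relation v² = μ/r at r = 4010 km: μ = v²r = (3.27)² × 4010 = 42878.5 km³/s².
Transfer-ellipse semi-major axis a_t = (r₁ + r₂)/2 = (4010 + 8120)/2 = 6065 km.
The half-period of the transfer ellipse is t = π√(a_t³/μ) = 7166 s.
The target's mean motion on its circular orbit is ω₂ = √(μ/r₂³) = 2.830×10^-4 rad/s.
Angle swept by the target during transfer: ω₂·t = 2.028 rad = 116.2°.
Arrival is 180° from departure on the ellipse, so φ = 180° − 116.2° = 63.8°.

φ = 63.8°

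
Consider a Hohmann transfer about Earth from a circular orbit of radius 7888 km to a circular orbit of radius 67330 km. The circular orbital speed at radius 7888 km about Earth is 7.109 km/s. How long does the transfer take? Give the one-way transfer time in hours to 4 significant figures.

From the circular-orbit relation v² = μ/r at r = 7888 km: μ = v²r = (7.109)² × 7888 = 3.98643×10^5 km³/s².
Transfer-ellipse semi-major axis a_t = (r₁ + r₂)/2 = (7888 + 67330)/2 = 37609 km.
By Kepler's third law the transfer-orbit period is T = 2π√(a_t³/μ), so t = T/2 = 36290 s.
Converting: 36290 s ÷ 3600 s/hour = 10.08 hours.

t = 10.08 hours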